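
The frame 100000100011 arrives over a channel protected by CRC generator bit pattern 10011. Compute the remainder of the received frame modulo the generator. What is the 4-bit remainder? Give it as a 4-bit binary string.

1011

Modulo-2 division of 100000100011 by 10011:
  pos 0: 10000 XOR 10011 = 00011
  pos 3: 11010 XOR 10011 = 01001
  pos 4: 10010 XOR 10011 = 00001
Remainder = 1011 (nonzero — an error is detected).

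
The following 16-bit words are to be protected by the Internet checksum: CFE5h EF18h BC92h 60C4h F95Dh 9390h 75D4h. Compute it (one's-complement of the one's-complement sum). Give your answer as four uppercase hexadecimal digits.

20E7

One's-complement addition (fold any carry out of bit 15 back into bit 0):
  0xCFE5 + 0xEF18 = 0x1BEFD → wrap carry → 0xBEFE
  0xBEFE + 0xBC92 = 0x17B90 → wrap carry → 0x7B91
  0x7B91 + 0x60C4 = 0x0DC55
  0xDC55 + 0xF95D = 0x1D5B2 → wrap carry → 0xD5B3
  0xD5B3 + 0x9390 = 0x16943 → wrap carry → 0x6944
  0x6944 + 0x75D4 = 0x0DF18
One's-complement sum = 0xDF18.
Checksum = ~0xDF18 & 0xFFFF = 0x20E7.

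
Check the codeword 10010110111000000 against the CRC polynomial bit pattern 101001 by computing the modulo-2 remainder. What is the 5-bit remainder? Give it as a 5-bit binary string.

00000

Modulo-2 division of 10010110111000000 by 101001:
  pos 0: 100101 XOR 101001 = 001100
  pos 2: 110010 XOR 101001 = 011011
  pos 3: 110111 XOR 101001 = 011110
  pos 4: 111101 XOR 101001 = 010100
  pos 5: 101001 XOR 101001 = 000000
Remainder = 00000 (zero — the frame passes the CRC check).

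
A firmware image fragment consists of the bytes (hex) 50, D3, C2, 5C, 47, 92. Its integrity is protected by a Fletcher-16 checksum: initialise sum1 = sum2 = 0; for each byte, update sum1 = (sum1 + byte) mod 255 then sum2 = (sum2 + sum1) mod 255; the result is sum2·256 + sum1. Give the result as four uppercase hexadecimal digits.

Running sums (mod 255):
  after byte 0 (50): sum1=80, sum2=80
  after byte 1 (D3): sum1=36, sum2=116
  after byte 2 (C2): sum1=230, sum2=91
  after byte 3 (5C): sum1=67, sum2=158
  after byte 4 (47): sum1=138, sum2=41
  after byte 5 (92): sum1=29, sum2=70
Checksum = sum2·256 + sum1 = 70·256 + 29 = 17949 = 0x461D.

461D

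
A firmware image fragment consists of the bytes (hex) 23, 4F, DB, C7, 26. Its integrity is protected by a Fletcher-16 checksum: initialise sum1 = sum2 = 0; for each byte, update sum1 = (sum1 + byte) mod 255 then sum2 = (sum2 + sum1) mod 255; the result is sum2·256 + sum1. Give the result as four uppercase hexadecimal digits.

363C

Running sums (mod 255):
  after byte 0 (23): sum1=35, sum2=35
  after byte 1 (4F): sum1=114, sum2=149
  after byte 2 (DB): sum1=78, sum2=227
  after byte 3 (C7): sum1=22, sum2=249
  after byte 4 (26): sum1=60, sum2=54
Checksum = sum2·256 + sum1 = 54·256 + 60 = 13884 = 0x363C.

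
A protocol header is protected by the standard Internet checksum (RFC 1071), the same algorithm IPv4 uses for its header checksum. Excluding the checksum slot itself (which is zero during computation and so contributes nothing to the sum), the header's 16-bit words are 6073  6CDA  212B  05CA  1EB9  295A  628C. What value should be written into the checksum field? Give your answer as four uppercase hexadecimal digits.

One's-complement addition (fold any carry out of bit 15 back into bit 0):
  0x6073 + 0x6CDA = 0x0CD4D
  0xCD4D + 0x212B = 0x0EE78
  0xEE78 + 0x05CA = 0x0F442
  0xF442 + 0x1EB9 = 0x112FB → wrap carry → 0x12FC
  0x12FC + 0x295A = 0x03C56
  0x3C56 + 0x628C = 0x09EE2
One's-complement sum = 0x9EE2.
Checksum = ~0x9EE2 & 0xFFFF = 0x611D.

611D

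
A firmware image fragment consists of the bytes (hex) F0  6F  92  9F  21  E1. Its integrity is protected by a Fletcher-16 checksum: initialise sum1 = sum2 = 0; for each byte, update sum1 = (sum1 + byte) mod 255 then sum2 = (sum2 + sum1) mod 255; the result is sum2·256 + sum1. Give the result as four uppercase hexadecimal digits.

2095

Running sums (mod 255):
  after byte 0 (F0): sum1=240, sum2=240
  after byte 1 (6F): sum1=96, sum2=81
  after byte 2 (92): sum1=242, sum2=68
  after byte 3 (9F): sum1=146, sum2=214
  after byte 4 (21): sum1=179, sum2=138
  after byte 5 (E1): sum1=149, sum2=32
Checksum = sum2·256 + sum1 = 32·256 + 149 = 8341 = 0x2095.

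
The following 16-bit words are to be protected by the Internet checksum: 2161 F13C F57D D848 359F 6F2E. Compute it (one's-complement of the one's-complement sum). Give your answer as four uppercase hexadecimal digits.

7ACD

One's-complement addition (fold any carry out of bit 15 back into bit 0):
  0x2161 + 0xF13C = 0x1129D → wrap carry → 0x129E
  0x129E + 0xF57D = 0x1081B → wrap carry → 0x081C
  0x081C + 0xD848 = 0x0E064
  0xE064 + 0x359F = 0x11603 → wrap carry → 0x1604
  0x1604 + 0x6F2E = 0x08532
One's-complement sum = 0x8532.
Checksum = ~0x8532 & 0xFFFF = 0x7ACD.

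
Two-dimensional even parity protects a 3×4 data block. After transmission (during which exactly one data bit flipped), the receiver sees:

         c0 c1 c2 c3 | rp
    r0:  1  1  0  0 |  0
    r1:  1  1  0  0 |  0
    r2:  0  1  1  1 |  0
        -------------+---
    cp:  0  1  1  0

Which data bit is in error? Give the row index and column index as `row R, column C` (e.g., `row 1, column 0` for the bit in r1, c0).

Recompute each row's even parity and compare to rp:
  r0: data parity 0, sent rp 0 → ok
  r1: data parity 0, sent rp 0 → ok
  r2: data parity 1, sent rp 0 → mismatch
Recompute each column's even parity and compare to cp:
  c0: data parity 0, sent cp 0 → ok
  c1: data parity 1, sent cp 1 → ok
  c2: data parity 1, sent cp 1 → ok
  c3: data parity 1, sent cp 0 → mismatch
Exactly one row (r2) and one column (c3) fail → the flipped bit is at their intersection.

row 2, column 3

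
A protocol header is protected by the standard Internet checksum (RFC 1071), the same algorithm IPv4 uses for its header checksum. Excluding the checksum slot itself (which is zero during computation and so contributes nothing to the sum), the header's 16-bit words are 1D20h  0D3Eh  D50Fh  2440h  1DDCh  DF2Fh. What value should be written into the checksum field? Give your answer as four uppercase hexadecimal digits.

One's-complement addition (fold any carry out of bit 15 back into bit 0):
  0x1D20 + 0x0D3E = 0x02A5E
  0x2A5E + 0xD50F = 0x0FF6D
  0xFF6D + 0x2440 = 0x123AD → wrap carry → 0x23AE
  0x23AE + 0x1DDC = 0x0418A
  0x418A + 0xDF2F = 0x120B9 → wrap carry → 0x20BA
One's-complement sum = 0x20BA.
Checksum = ~0x20BA & 0xFFFF = 0xDF45.

DF45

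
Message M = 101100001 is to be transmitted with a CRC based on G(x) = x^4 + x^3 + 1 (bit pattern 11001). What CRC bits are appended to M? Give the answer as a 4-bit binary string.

Append 4 zeros: 1011000010000. Divide by 11001 (XOR where the leading bit is 1):
  pos 0: 10110 XOR 11001 = 01111
  pos 1: 11110 XOR 11001 = 00111
  pos 3: 11100 XOR 11001 = 00101
  pos 5: 10110 XOR 11001 = 01111
  pos 6: 11110 XOR 11001 = 00111
  pos 8: 11100 XOR 11001 = 00101
Remainder (last 4 bits) = 0101. This is the CRC / FCS.

0101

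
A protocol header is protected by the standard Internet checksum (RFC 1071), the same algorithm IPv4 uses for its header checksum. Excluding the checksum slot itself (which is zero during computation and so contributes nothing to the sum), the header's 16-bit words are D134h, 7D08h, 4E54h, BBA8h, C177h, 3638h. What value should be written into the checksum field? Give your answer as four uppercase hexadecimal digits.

B015

One's-complement addition (fold any carry out of bit 15 back into bit 0):
  0xD134 + 0x7D08 = 0x14E3C → wrap carry → 0x4E3D
  0x4E3D + 0x4E54 = 0x09C91
  0x9C91 + 0xBBA8 = 0x15839 → wrap carry → 0x583A
  0x583A + 0xC177 = 0x119B1 → wrap carry → 0x19B2
  0x19B2 + 0x3638 = 0x04FEA
One's-complement sum = 0x4FEA.
Checksum = ~0x4FEA & 0xFFFF = 0xB015.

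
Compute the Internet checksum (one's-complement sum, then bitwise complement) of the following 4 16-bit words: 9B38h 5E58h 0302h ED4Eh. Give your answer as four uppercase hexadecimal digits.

One's-complement addition (fold any carry out of bit 15 back into bit 0):
  0x9B38 + 0x5E58 = 0x0F990
  0xF990 + 0x0302 = 0x0FC92
  0xFC92 + 0xED4E = 0x1E9E0 → wrap carry → 0xE9E1
One's-complement sum = 0xE9E1.
Checksum = ~0xE9E1 & 0xFFFF = 0x161E.

161E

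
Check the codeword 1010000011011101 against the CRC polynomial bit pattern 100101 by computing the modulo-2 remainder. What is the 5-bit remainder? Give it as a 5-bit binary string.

00000

Modulo-2 division of 1010000011011101 by 100101:
  pos 0: 101000 XOR 100101 = 001101
  pos 2: 110100 XOR 100101 = 010001
  pos 3: 100011 XOR 100101 = 000110
  pos 6: 110101 XOR 100101 = 010000
  pos 7: 100001 XOR 100101 = 000100
  pos 10: 100101 XOR 100101 = 000000
Remainder = 00000 (zero — the frame passes the CRC check).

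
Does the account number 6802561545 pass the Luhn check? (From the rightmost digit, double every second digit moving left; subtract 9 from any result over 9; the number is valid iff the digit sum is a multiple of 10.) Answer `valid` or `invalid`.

From the right, keep odd positions and double even positions (subtract 9 from any doubled value over 9):
  doubled (positions 2,4,...): 8 2 1 0 3 → sum 14
  kept (positions 1,3,...): 5 5 6 2 8 → sum 26
Total = 40.
40 mod 10 = 0, so the number is valid.

valid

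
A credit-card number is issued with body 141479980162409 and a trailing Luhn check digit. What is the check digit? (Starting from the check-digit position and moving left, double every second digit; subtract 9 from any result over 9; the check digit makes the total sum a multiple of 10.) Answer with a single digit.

Partial digits right→left: 9 0 4 2 6 1 0 8 9 9 7 4 1 4 1
Double every second digit counting from the check-digit position (so the 1st, 3rd, 5th, ... of the partial from the right).
  doubled (with −9 where >9): 9 8 3 0 9 5 2 2 → sum 38
  kept as-is: 0 2 1 8 9 4 4 → sum 28
Total = 38 + 28 = 66.
Check digit = (10 − (66 mod 10)) mod 10 = 4.

4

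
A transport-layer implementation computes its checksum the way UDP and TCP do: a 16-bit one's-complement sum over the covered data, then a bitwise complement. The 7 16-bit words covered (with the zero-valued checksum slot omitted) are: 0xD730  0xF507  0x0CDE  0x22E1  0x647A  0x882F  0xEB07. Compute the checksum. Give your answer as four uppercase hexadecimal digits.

2C56

One's-complement addition (fold any carry out of bit 15 back into bit 0):
  0xD730 + 0xF507 = 0x1CC37 → wrap carry → 0xCC38
  0xCC38 + 0x0CDE = 0x0D916
  0xD916 + 0x22E1 = 0x0FBF7
  0xFBF7 + 0x647A = 0x16071 → wrap carry → 0x6072
  0x6072 + 0x882F = 0x0E8A1
  0xE8A1 + 0xEB07 = 0x1D3A8 → wrap carry → 0xD3A9
One's-complement sum = 0xD3A9.
Checksum = ~0xD3A9 & 0xFFFF = 0x2C56.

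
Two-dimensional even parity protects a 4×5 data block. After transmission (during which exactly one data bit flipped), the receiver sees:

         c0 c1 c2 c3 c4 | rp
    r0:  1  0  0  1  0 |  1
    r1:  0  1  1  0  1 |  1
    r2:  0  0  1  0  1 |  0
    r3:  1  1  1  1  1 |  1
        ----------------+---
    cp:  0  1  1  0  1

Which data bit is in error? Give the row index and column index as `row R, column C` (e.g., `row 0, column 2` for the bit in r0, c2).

row 0, column 1

Recompute each row's even parity and compare to rp:
  r0: data parity 0, sent rp 1 → mismatch
  r1: data parity 1, sent rp 1 → ok
  r2: data parity 0, sent rp 0 → ok
  r3: data parity 1, sent rp 1 → ok
Recompute each column's even parity and compare to cp:
  c0: data parity 0, sent cp 0 → ok
  c1: data parity 0, sent cp 1 → mismatch
  c2: data parity 1, sent cp 1 → ok
  c3: data parity 0, sent cp 0 → ok
  c4: data parity 1, sent cp 1 → ok
Exactly one row (r0) and one column (c1) fail → the flipped bit is at their intersection.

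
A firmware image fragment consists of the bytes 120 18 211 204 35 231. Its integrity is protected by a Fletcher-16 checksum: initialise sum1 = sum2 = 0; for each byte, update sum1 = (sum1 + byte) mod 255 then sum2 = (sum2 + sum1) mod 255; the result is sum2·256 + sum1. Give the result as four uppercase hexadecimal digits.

Running sums (mod 255):
  after byte 0 (120): sum1=120, sum2=120
  after byte 1 (18): sum1=138, sum2=3
  after byte 2 (211): sum1=94, sum2=97
  after byte 3 (204): sum1=43, sum2=140
  after byte 4 (35): sum1=78, sum2=218
  after byte 5 (231): sum1=54, sum2=17
Checksum = sum2·256 + sum1 = 17·256 + 54 = 4406 = 0x1136.

1136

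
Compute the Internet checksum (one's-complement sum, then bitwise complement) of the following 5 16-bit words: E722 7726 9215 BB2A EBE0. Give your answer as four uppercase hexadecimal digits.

One's-complement addition (fold any carry out of bit 15 back into bit 0):
  0xE722 + 0x7726 = 0x15E48 → wrap carry → 0x5E49
  0x5E49 + 0x9215 = 0x0F05E
  0xF05E + 0xBB2A = 0x1AB88 → wrap carry → 0xAB89
  0xAB89 + 0xEBE0 = 0x19769 → wrap carry → 0x976A
One's-complement sum = 0x976A.
Checksum = ~0x976A & 0xFFFF = 0x6895.

6895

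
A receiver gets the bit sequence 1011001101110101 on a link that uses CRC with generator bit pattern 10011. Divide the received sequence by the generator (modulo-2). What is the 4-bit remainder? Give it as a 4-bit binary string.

0000

Modulo-2 division of 1011001101110101 by 10011:
  pos 0: 10110 XOR 10011 = 00101
  pos 2: 10101 XOR 10011 = 00110
  pos 4: 11010 XOR 10011 = 01001
  pos 5: 10011 XOR 10011 = 00000
  pos 10: 11010 XOR 10011 = 01001
  pos 11: 10011 XOR 10011 = 00000
Remainder = 0000 (zero — the frame passes the CRC check).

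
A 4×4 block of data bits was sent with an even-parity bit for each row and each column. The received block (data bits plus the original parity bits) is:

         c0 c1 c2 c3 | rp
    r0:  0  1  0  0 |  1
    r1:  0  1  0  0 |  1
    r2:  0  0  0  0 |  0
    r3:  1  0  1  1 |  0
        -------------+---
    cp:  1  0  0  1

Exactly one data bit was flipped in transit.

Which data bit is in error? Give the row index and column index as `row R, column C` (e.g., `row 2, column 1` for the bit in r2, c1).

Recompute each row's even parity and compare to rp:
  r0: data parity 1, sent rp 1 → ok
  r1: data parity 1, sent rp 1 → ok
  r2: data parity 0, sent rp 0 → ok
  r3: data parity 1, sent rp 0 → mismatch
Recompute each column's even parity and compare to cp:
  c0: data parity 1, sent cp 1 → ok
  c1: data parity 0, sent cp 0 → ok
  c2: data parity 1, sent cp 0 → mismatch
  c3: data parity 1, sent cp 1 → ok
Exactly one row (r3) and one column (c2) fail → the flipped bit is at their intersection.

row 3, column 2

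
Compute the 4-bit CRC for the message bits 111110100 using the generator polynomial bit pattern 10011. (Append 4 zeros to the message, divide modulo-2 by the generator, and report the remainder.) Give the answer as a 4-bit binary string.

0101

Append 4 zeros: 1111101000000. Divide by 10011 (XOR where the leading bit is 1):
  pos 0: 11111 XOR 10011 = 01100
  pos 1: 11000 XOR 10011 = 01011
  pos 2: 10111 XOR 10011 = 00100
  pos 4: 10000 XOR 10011 = 00011
  pos 7: 11000 XOR 10011 = 01011
  pos 8: 10110 XOR 10011 = 00101
Remainder (last 4 bits) = 0101. This is the CRC / FCS.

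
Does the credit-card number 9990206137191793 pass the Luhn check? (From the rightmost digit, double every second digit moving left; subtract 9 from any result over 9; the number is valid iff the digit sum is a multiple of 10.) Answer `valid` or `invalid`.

From the right, keep odd positions and double even positions (subtract 9 from any doubled value over 9):
  doubled (positions 2,4,...): 9 2 2 6 3 4 9 9 → sum 44
  kept (positions 1,3,...): 3 7 9 7 1 0 0 9 → sum 36
Total = 80.
80 mod 10 = 0, so the number is valid.

valid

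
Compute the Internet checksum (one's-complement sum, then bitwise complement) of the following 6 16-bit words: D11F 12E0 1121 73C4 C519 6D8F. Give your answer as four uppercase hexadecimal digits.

One's-complement addition (fold any carry out of bit 15 back into bit 0):
  0xD11F + 0x12E0 = 0x0E3FF
  0xE3FF + 0x1121 = 0x0F520
  0xF520 + 0x73C4 = 0x168E4 → wrap carry → 0x68E5
  0x68E5 + 0xC519 = 0x12DFE → wrap carry → 0x2DFF
  0x2DFF + 0x6D8F = 0x09B8E
One's-complement sum = 0x9B8E.
Checksum = ~0x9B8E & 0xFFFF = 0x6471.

6471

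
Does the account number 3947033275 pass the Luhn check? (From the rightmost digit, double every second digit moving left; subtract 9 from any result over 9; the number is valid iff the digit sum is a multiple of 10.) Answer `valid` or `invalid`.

invalid

From the right, keep odd positions and double even positions (subtract 9 from any doubled value over 9):
  doubled (positions 2,4,...): 5 6 0 8 6 → sum 25
  kept (positions 1,3,...): 5 2 3 7 9 → sum 26
Total = 51.
51 mod 10 = 1, so the number is invalid.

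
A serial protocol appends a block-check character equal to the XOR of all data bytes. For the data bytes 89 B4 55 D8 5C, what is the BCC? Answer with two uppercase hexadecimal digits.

XOR the bytes together:
  start with 0x89
  0x89 ⊕ 0xB4 = 0x3D
  0x3D ⊕ 0x55 = 0x68
  0x68 ⊕ 0xD8 = 0xB0
  0xB0 ⊕ 0x5C = 0xEC

EC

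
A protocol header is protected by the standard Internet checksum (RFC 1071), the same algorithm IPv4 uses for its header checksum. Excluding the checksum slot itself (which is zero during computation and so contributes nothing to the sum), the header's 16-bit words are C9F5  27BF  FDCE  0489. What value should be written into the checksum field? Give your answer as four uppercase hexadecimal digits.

One's-complement addition (fold any carry out of bit 15 back into bit 0):
  0xC9F5 + 0x27BF = 0x0F1B4
  0xF1B4 + 0xFDCE = 0x1EF82 → wrap carry → 0xEF83
  0xEF83 + 0x0489 = 0x0F40C
One's-complement sum = 0xF40C.
Checksum = ~0xF40C & 0xFFFF = 0x0BF3.

0BF3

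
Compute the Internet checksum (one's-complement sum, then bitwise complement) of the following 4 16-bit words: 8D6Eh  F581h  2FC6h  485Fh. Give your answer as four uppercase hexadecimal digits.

04EA

One's-complement addition (fold any carry out of bit 15 back into bit 0):
  0x8D6E + 0xF581 = 0x182EF → wrap carry → 0x82F0
  0x82F0 + 0x2FC6 = 0x0B2B6
  0xB2B6 + 0x485F = 0x0FB15
One's-complement sum = 0xFB15.
Checksum = ~0xFB15 & 0xFFFF = 0x04EA.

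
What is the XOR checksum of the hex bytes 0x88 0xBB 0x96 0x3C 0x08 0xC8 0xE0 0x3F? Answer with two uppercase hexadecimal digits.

XOR the bytes together:
  start with 0x88
  0x88 ⊕ 0xBB = 0x33
  0x33 ⊕ 0x96 = 0xA5
  0xA5 ⊕ 0x3C = 0x99
  0x99 ⊕ 0x08 = 0x91
  0x91 ⊕ 0xC8 = 0x59
  0x59 ⊕ 0xE0 = 0xB9
  0xB9 ⊕ 0x3F = 0x86

86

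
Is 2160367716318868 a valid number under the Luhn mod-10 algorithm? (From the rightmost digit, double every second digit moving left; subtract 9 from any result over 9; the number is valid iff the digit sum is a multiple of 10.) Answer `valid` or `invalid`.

From the right, keep odd positions and double even positions (subtract 9 from any doubled value over 9):
  doubled (positions 2,4,...): 3 7 6 2 5 6 3 4 → sum 36
  kept (positions 1,3,...): 8 8 1 6 7 6 0 1 → sum 37
Total = 73.
73 mod 10 = 3, so the number is invalid.

invalid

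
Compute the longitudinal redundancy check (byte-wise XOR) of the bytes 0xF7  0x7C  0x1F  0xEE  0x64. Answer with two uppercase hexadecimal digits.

1E

XOR the bytes together:
  start with 0xF7
  0xF7 ⊕ 0x7C = 0x8B
  0x8B ⊕ 0x1F = 0x94
  0x94 ⊕ 0xEE = 0x7A
  0x7A ⊕ 0x64 = 0x1E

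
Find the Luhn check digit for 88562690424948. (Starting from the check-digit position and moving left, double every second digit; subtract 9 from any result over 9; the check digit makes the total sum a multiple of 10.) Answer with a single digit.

Partial digits right→left: 8 4 9 4 2 4 0 9 6 2 6 5 8 8
Double every second digit counting from the check-digit position (so the 1st, 3rd, 5th, ... of the partial from the right).
  doubled (with −9 where >9): 7 9 4 0 3 3 7 → sum 33
  kept as-is: 4 4 4 9 2 5 8 → sum 36
Total = 33 + 36 = 69.
Check digit = (10 − (69 mod 10)) mod 10 = 1.

1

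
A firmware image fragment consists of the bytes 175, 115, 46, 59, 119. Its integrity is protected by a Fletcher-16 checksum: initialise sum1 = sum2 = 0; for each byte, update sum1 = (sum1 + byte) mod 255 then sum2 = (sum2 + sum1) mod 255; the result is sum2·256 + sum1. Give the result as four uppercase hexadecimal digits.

B404

Running sums (mod 255):
  after byte 0 (175): sum1=175, sum2=175
  after byte 1 (115): sum1=35, sum2=210
  after byte 2 (46): sum1=81, sum2=36
  after byte 3 (59): sum1=140, sum2=176
  after byte 4 (119): sum1=4, sum2=180
Checksum = sum2·256 + sum1 = 180·256 + 4 = 46084 = 0xB404.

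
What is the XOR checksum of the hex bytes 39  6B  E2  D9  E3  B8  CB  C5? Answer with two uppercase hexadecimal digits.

XOR the bytes together:
  start with 0x39
  0x39 ⊕ 0x6B = 0x52
  0x52 ⊕ 0xE2 = 0xB0
  0xB0 ⊕ 0xD9 = 0x69
  0x69 ⊕ 0xE3 = 0x8A
  0x8A ⊕ 0xB8 = 0x32
  0x32 ⊕ 0xCB = 0xF9
  0xF9 ⊕ 0xC5 = 0x3C

3C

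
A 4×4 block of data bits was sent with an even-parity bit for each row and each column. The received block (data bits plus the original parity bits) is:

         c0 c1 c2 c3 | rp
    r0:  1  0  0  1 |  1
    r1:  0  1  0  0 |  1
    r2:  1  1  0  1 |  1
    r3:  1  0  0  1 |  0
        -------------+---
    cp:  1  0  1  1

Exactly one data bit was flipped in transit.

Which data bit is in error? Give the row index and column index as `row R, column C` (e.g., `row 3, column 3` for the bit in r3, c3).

Recompute each row's even parity and compare to rp:
  r0: data parity 0, sent rp 1 → mismatch
  r1: data parity 1, sent rp 1 → ok
  r2: data parity 1, sent rp 1 → ok
  r3: data parity 0, sent rp 0 → ok
Recompute each column's even parity and compare to cp:
  c0: data parity 1, sent cp 1 → ok
  c1: data parity 0, sent cp 0 → ok
  c2: data parity 0, sent cp 1 → mismatch
  c3: data parity 1, sent cp 1 → ok
Exactly one row (r0) and one column (c2) fail → the flipped bit is at their intersection.

row 0, column 2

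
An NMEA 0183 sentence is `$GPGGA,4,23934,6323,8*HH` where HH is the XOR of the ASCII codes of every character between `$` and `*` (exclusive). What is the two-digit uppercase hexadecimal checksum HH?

61

XOR the ASCII codes of the payload characters:
  'G' = 0x47 → acc = 0x47
  'P' = 0x50 → acc = 0x17
  'G' = 0x47 → acc = 0x50
  'G' = 0x47 → acc = 0x17
  'A' = 0x41 → acc = 0x56
  ',' = 0x2C → acc = 0x7A
  '4' = 0x34 → acc = 0x4E
  ',' = 0x2C → acc = 0x62
  '2' = 0x32 → acc = 0x50
  '3' = 0x33 → acc = 0x63
  '9' = 0x39 → acc = 0x5A
  '3' = 0x33 → acc = 0x69
  '4' = 0x34 → acc = 0x5D
  ',' = 0x2C → acc = 0x71
  '6' = 0x36 → acc = 0x47
  '3' = 0x33 → acc = 0x74
  '2' = 0x32 → acc = 0x46
  '3' = 0x33 → acc = 0x75
  ',' = 0x2C → acc = 0x59
  '8' = 0x38 → acc = 0x61
Checksum = 0x61.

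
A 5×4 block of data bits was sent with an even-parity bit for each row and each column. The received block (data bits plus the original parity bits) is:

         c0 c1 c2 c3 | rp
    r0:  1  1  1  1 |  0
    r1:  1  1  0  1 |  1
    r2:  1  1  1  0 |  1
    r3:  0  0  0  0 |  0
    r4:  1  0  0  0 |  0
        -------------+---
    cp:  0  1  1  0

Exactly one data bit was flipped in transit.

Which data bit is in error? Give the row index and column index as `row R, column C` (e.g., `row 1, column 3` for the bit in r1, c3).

row 4, column 2

Recompute each row's even parity and compare to rp:
  r0: data parity 0, sent rp 0 → ok
  r1: data parity 1, sent rp 1 → ok
  r2: data parity 1, sent rp 1 → ok
  r3: data parity 0, sent rp 0 → ok
  r4: data parity 1, sent rp 0 → mismatch
Recompute each column's even parity and compare to cp:
  c0: data parity 0, sent cp 0 → ok
  c1: data parity 1, sent cp 1 → ok
  c2: data parity 0, sent cp 1 → mismatch
  c3: data parity 0, sent cp 0 → ok
Exactly one row (r4) and one column (c2) fail → the flipped bit is at their intersection.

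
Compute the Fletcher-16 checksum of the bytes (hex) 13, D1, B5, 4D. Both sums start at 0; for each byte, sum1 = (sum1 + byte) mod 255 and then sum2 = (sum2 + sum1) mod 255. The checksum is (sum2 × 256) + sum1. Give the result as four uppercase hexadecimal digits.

7AE7

Running sums (mod 255):
  after byte 0 (13): sum1=19, sum2=19
  after byte 1 (D1): sum1=228, sum2=247
  after byte 2 (B5): sum1=154, sum2=146
  after byte 3 (4D): sum1=231, sum2=122
Checksum = sum2·256 + sum1 = 122·256 + 231 = 31463 = 0x7AE7.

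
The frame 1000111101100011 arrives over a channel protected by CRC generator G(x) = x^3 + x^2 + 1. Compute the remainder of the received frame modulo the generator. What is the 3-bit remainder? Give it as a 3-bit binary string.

000

Modulo-2 division of 1000111101100011 by 1101:
  pos 0: 1000 XOR 1101 = 0101
  pos 1: 1011 XOR 1101 = 0110
  pos 2: 1101 XOR 1101 = 0000
  pos 6: 1101 XOR 1101 = 0000
  pos 10: 1000 XOR 1101 = 0101
  pos 11: 1011 XOR 1101 = 0110
  pos 12: 1101 XOR 1101 = 0000
Remainder = 000 (zero — the frame passes the CRC check).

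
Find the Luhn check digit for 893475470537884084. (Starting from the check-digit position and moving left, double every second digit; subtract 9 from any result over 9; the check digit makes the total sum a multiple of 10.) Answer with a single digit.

Partial digits right→left: 4 8 0 4 8 8 7 3 5 0 7 4 5 7 4 3 9 8
Double every second digit counting from the check-digit position (so the 1st, 3rd, 5th, ... of the partial from the right).
  doubled (with −9 where >9): 8 0 7 5 1 5 1 8 9 → sum 44
  kept as-is: 8 4 8 3 0 4 7 3 8 → sum 45
Total = 44 + 45 = 89.
Check digit = (10 − (89 mod 10)) mod 10 = 1.

1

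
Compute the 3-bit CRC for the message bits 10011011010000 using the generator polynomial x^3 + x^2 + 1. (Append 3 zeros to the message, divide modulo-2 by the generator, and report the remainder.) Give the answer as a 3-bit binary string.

001

Append 3 zeros: 10011011010000000. Divide by 1101 (XOR where the leading bit is 1):
  pos 0: 1001 XOR 1101 = 0100
  pos 1: 1001 XOR 1101 = 0100
  pos 2: 1000 XOR 1101 = 0101
  pos 3: 1011 XOR 1101 = 0110
  pos 4: 1101 XOR 1101 = 0000
  pos 9: 1000 XOR 1101 = 0101
  pos 10: 1010 XOR 1101 = 0111
  pos 11: 1110 XOR 1101 = 0011
  pos 13: 1100 XOR 1101 = 0001
Remainder (last 3 bits) = 001. This is the CRC / FCS.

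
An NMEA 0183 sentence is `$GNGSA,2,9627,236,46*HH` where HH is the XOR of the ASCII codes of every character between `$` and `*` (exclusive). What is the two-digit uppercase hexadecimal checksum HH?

XOR the ASCII codes of the payload characters:
  'G' = 0x47 → acc = 0x47
  'N' = 0x4E → acc = 0x09
  'G' = 0x47 → acc = 0x4E
  'S' = 0x53 → acc = 0x1D
  'A' = 0x41 → acc = 0x5C
  ',' = 0x2C → acc = 0x70
  '2' = 0x32 → acc = 0x42
  ',' = 0x2C → acc = 0x6E
  '9' = 0x39 → acc = 0x57
  '6' = 0x36 → acc = 0x61
  '2' = 0x32 → acc = 0x53
  '7' = 0x37 → acc = 0x64
  ',' = 0x2C → acc = 0x48
  '2' = 0x32 → acc = 0x7A
  '3' = 0x33 → acc = 0x49
  '6' = 0x36 → acc = 0x7F
  ',' = 0x2C → acc = 0x53
  '4' = 0x34 → acc = 0x67
  '6' = 0x36 → acc = 0x51
Checksum = 0x51.

51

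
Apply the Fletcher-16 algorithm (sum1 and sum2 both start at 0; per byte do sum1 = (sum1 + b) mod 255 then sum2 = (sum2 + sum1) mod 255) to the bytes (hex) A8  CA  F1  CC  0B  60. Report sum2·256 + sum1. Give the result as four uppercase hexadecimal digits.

Running sums (mod 255):
  after byte 0 (A8): sum1=168, sum2=168
  after byte 1 (CA): sum1=115, sum2=28
  after byte 2 (F1): sum1=101, sum2=129
  after byte 3 (CC): sum1=50, sum2=179
  after byte 4 (0B): sum1=61, sum2=240
  after byte 5 (60): sum1=157, sum2=142
Checksum = sum2·256 + sum1 = 142·256 + 157 = 36509 = 0x8E9D.

8E9D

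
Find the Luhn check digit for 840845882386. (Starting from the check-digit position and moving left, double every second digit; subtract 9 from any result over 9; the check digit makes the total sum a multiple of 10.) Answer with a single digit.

8

Partial digits right→left: 6 8 3 2 8 8 5 4 8 0 4 8
Double every second digit counting from the check-digit position (so the 1st, 3rd, 5th, ... of the partial from the right).
  doubled (with −9 where >9): 3 6 7 1 7 8 → sum 32
  kept as-is: 8 2 8 4 0 8 → sum 30
Total = 32 + 30 = 62.
Check digit = (10 − (62 mod 10)) mod 10 = 8.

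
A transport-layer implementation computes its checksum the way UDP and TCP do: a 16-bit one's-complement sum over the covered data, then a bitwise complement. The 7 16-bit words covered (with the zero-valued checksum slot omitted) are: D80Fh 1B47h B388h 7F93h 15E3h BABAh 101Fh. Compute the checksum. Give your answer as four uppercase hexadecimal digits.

F8CF

One's-complement addition (fold any carry out of bit 15 back into bit 0):
  0xD80F + 0x1B47 = 0x0F356
  0xF356 + 0xB388 = 0x1A6DE → wrap carry → 0xA6DF
  0xA6DF + 0x7F93 = 0x12672 → wrap carry → 0x2673
  0x2673 + 0x15E3 = 0x03C56
  0x3C56 + 0xBABA = 0x0F710
  0xF710 + 0x101F = 0x1072F → wrap carry → 0x0730
One's-complement sum = 0x0730.
Checksum = ~0x0730 & 0xFFFF = 0xF8CF.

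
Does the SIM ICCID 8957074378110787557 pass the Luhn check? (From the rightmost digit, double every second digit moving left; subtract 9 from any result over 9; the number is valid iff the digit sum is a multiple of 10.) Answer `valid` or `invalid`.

From the right, keep odd positions and double even positions (subtract 9 from any doubled value over 9):
  doubled (positions 2,4,...): 1 5 5 2 7 6 5 5 9 → sum 45
  kept (positions 1,3,...): 7 5 8 0 1 7 4 0 5 8 → sum 45
Total = 90.
90 mod 10 = 0, so the number is valid.

valid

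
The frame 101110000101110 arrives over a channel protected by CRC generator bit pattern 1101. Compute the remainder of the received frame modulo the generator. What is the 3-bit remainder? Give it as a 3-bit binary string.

Modulo-2 division of 101110000101110 by 1101:
  pos 0: 1011 XOR 1101 = 0110
  pos 1: 1101 XOR 1101 = 0000
  pos 9: 1011 XOR 1101 = 0110
  pos 10: 1101 XOR 1101 = 0000
Remainder = 000 (zero — the frame passes the CRC check).

000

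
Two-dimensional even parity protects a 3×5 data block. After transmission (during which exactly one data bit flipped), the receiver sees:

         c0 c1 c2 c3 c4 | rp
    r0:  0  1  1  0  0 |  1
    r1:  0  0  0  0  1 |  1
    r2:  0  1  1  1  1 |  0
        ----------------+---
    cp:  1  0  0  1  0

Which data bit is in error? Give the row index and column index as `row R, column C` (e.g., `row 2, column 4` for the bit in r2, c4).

Recompute each row's even parity and compare to rp:
  r0: data parity 0, sent rp 1 → mismatch
  r1: data parity 1, sent rp 1 → ok
  r2: data parity 0, sent rp 0 → ok
Recompute each column's even parity and compare to cp:
  c0: data parity 0, sent cp 1 → mismatch
  c1: data parity 0, sent cp 0 → ok
  c2: data parity 0, sent cp 0 → ok
  c3: data parity 1, sent cp 1 → ok
  c4: data parity 0, sent cp 0 → ok
Exactly one row (r0) and one column (c0) fail → the flipped bit is at their intersection.

row 0, column 0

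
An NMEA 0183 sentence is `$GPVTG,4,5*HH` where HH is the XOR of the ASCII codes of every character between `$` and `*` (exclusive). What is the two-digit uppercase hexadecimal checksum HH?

XOR the ASCII codes of the payload characters:
  'G' = 0x47 → acc = 0x47
  'P' = 0x50 → acc = 0x17
  'V' = 0x56 → acc = 0x41
  'T' = 0x54 → acc = 0x15
  'G' = 0x47 → acc = 0x52
  ',' = 0x2C → acc = 0x7E
  '4' = 0x34 → acc = 0x4A
  ',' = 0x2C → acc = 0x66
  '5' = 0x35 → acc = 0x53
Checksum = 0x53.

53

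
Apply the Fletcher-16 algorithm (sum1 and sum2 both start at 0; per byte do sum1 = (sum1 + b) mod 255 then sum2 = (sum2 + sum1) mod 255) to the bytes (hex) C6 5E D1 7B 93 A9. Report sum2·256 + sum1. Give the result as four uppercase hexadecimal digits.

0BAF

Running sums (mod 255):
  after byte 0 (C6): sum1=198, sum2=198
  after byte 1 (5E): sum1=37, sum2=235
  after byte 2 (D1): sum1=246, sum2=226
  after byte 3 (7B): sum1=114, sum2=85
  after byte 4 (93): sum1=6, sum2=91
  after byte 5 (A9): sum1=175, sum2=11
Checksum = sum2·256 + sum1 = 11·256 + 175 = 2991 = 0x0BAF.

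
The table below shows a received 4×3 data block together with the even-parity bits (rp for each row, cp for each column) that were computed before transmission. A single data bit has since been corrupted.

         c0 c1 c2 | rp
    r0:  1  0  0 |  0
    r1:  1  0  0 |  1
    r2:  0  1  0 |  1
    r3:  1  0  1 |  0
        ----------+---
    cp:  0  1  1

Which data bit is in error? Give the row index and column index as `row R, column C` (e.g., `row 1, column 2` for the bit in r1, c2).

Recompute each row's even parity and compare to rp:
  r0: data parity 1, sent rp 0 → mismatch
  r1: data parity 1, sent rp 1 → ok
  r2: data parity 1, sent rp 1 → ok
  r3: data parity 0, sent rp 0 → ok
Recompute each column's even parity and compare to cp:
  c0: data parity 1, sent cp 0 → mismatch
  c1: data parity 1, sent cp 1 → ok
  c2: data parity 1, sent cp 1 → ok
Exactly one row (r0) and one column (c0) fail → the flipped bit is at their intersection.

row 0, column 0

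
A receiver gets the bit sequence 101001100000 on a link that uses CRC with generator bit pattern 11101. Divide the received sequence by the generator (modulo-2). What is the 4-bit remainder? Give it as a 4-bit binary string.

Modulo-2 division of 101001100000 by 11101:
  pos 0: 10100 XOR 11101 = 01001
  pos 1: 10011 XOR 11101 = 01110
  pos 2: 11101 XOR 11101 = 00000
Remainder = 0000 (zero — the frame passes the CRC check).

0000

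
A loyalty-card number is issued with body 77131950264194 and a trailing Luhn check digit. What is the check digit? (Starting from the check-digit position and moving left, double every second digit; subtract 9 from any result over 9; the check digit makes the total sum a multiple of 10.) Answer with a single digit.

8

Partial digits right→left: 4 9 1 4 6 2 0 5 9 1 3 1 7 7
Double every second digit counting from the check-digit position (so the 1st, 3rd, 5th, ... of the partial from the right).
  doubled (with −9 where >9): 8 2 3 0 9 6 5 → sum 33
  kept as-is: 9 4 2 5 1 1 7 → sum 29
Total = 33 + 29 = 62.
Check digit = (10 − (62 mod 10)) mod 10 = 8.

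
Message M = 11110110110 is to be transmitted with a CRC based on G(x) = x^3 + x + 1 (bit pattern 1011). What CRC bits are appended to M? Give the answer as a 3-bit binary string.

101

Append 3 zeros: 11110110110000. Divide by 1011 (XOR where the leading bit is 1):
  pos 0: 1111 XOR 1011 = 0100
  pos 1: 1000 XOR 1011 = 0011
  pos 3: 1111 XOR 1011 = 0100
  pos 4: 1000 XOR 1011 = 0011
  pos 6: 1111 XOR 1011 = 0100
  pos 7: 1000 XOR 1011 = 0011
  pos 9: 1100 XOR 1011 = 0111
  pos 10: 1110 XOR 1011 = 0101
Remainder (last 3 bits) = 101. This is the CRC / FCS.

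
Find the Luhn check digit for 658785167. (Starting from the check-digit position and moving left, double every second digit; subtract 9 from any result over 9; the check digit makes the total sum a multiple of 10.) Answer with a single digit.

Partial digits right→left: 7 6 1 5 8 7 8 5 6
Double every second digit counting from the check-digit position (so the 1st, 3rd, 5th, ... of the partial from the right).
  doubled (with −9 where >9): 5 2 7 7 3 → sum 24
  kept as-is: 6 5 7 5 → sum 23
Total = 24 + 23 = 47.
Check digit = (10 − (47 mod 10)) mod 10 = 3.

3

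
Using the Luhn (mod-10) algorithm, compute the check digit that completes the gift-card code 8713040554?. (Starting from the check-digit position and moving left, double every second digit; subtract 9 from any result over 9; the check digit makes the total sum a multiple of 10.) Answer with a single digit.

8

Partial digits right→left: 4 5 5 0 4 0 3 1 7 8
Double every second digit counting from the check-digit position (so the 1st, 3rd, 5th, ... of the partial from the right).
  doubled (with −9 where >9): 8 1 8 6 5 → sum 28
  kept as-is: 5 0 0 1 8 → sum 14
Total = 28 + 14 = 42.
Check digit = (10 − (42 mod 10)) mod 10 = 8.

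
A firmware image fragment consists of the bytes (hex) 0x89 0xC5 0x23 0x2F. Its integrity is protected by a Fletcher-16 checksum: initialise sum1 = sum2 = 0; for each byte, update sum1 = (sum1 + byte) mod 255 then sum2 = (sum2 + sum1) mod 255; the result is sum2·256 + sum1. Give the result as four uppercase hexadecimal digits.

Running sums (mod 255):
  after byte 0 (0x89): sum1=137, sum2=137
  after byte 1 (0xC5): sum1=79, sum2=216
  after byte 2 (0x23): sum1=114, sum2=75
  after byte 3 (0x2F): sum1=161, sum2=236
Checksum = sum2·256 + sum1 = 236·256 + 161 = 60577 = 0xECA1.

ECA1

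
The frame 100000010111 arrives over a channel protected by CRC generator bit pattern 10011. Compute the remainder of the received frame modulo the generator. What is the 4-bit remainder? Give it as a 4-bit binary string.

1010

Modulo-2 division of 100000010111 by 10011:
  pos 0: 10000 XOR 10011 = 00011
  pos 3: 11001 XOR 10011 = 01010
  pos 4: 10100 XOR 10011 = 00111
  pos 6: 11111 XOR 10011 = 01100
  pos 7: 11001 XOR 10011 = 01010
Remainder = 1010 (nonzero — an error is detected).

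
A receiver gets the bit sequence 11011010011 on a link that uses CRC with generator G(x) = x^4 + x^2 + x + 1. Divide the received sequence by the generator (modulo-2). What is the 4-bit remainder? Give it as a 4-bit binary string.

0010

Modulo-2 division of 11011010011 by 10111:
  pos 0: 11011 XOR 10111 = 01100
  pos 1: 11000 XOR 10111 = 01111
  pos 2: 11111 XOR 10111 = 01000
  pos 3: 10000 XOR 10111 = 00111
  pos 5: 11101 XOR 10111 = 01010
  pos 6: 10101 XOR 10111 = 00010
Remainder = 0010 (nonzero — an error is detected).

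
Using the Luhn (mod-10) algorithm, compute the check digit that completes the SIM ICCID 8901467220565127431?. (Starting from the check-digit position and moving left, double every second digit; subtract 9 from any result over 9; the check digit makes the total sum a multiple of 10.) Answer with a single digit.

5

Partial digits right→left: 1 3 4 7 2 1 5 6 5 0 2 2 7 6 4 1 0 9 8
Double every second digit counting from the check-digit position (so the 1st, 3rd, 5th, ... of the partial from the right).
  doubled (with −9 where >9): 2 8 4 1 1 4 5 8 0 7 → sum 40
  kept as-is: 3 7 1 6 0 2 6 1 9 → sum 35
Total = 40 + 35 = 75.
Check digit = (10 − (75 mod 10)) mod 10 = 5.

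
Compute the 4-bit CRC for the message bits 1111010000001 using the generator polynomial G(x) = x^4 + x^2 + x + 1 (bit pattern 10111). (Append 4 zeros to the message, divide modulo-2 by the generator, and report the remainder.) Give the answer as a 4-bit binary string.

Append 4 zeros: 11110100000010000. Divide by 10111 (XOR where the leading bit is 1):
  pos 0: 11110 XOR 10111 = 01001
  pos 1: 10011 XOR 10111 = 00100
  pos 3: 10000 XOR 10111 = 00111
  pos 5: 11100 XOR 10111 = 01011
  pos 6: 10110 XOR 10111 = 00001
  pos 10: 10100 XOR 10111 = 00011
Remainder (last 4 bits) = 1100. This is the CRC / FCS.

1100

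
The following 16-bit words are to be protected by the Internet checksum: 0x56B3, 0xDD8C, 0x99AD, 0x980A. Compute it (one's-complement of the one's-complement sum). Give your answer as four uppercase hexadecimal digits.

One's-complement addition (fold any carry out of bit 15 back into bit 0):
  0x56B3 + 0xDD8C = 0x1343F → wrap carry → 0x3440
  0x3440 + 0x99AD = 0x0CDED
  0xCDED + 0x980A = 0x165F7 → wrap carry → 0x65F8
One's-complement sum = 0x65F8.
Checksum = ~0x65F8 & 0xFFFF = 0x9A07.

9A07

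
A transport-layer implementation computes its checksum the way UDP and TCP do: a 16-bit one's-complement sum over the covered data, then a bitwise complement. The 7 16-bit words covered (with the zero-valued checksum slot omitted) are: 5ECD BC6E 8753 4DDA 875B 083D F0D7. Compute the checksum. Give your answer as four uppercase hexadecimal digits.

8F25

One's-complement addition (fold any carry out of bit 15 back into bit 0):
  0x5ECD + 0xBC6E = 0x11B3B → wrap carry → 0x1B3C
  0x1B3C + 0x8753 = 0x0A28F
  0xA28F + 0x4DDA = 0x0F069
  0xF069 + 0x875B = 0x177C4 → wrap carry → 0x77C5
  0x77C5 + 0x083D = 0x08002
  0x8002 + 0xF0D7 = 0x170D9 → wrap carry → 0x70DA
One's-complement sum = 0x70DA.
Checksum = ~0x70DA & 0xFFFF = 0x8F25.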